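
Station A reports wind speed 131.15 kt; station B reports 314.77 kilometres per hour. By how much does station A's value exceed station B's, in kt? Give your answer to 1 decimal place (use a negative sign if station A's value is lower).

station B: 314.77 km/h = 169.962 kt.
Difference: 131.150 − 169.962 = -38.8 kt.

-38.8 kt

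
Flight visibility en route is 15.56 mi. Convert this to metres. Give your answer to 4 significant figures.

1 SM = 1609.34 m, so 15.56 × 1609.34 = 25040 m.

25040 m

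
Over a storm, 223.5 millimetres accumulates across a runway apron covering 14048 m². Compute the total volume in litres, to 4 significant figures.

3140000 litres

1 mm over 1 m² is 1 L, so volume = 223.5 × 14048 = 3139728 L ≈ 3140000 L.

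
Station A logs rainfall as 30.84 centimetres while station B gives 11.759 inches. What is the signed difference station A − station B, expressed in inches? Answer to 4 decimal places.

0.3827 in

station A: 30.84 cm = 12.141732 in.
Difference: 12.141732 − 11.759000 = 0.3827 in.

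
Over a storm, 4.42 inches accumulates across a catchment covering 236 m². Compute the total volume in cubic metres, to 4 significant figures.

26.50 cubic metres

Depth: 4.42 in × 25.4 = 112.268 mm.
1 mm over 1 m² is 1 L, so volume = 112.268 × 236 = 26495.248 L = 26.50 m³.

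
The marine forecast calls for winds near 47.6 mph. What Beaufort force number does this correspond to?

47.6 mph = 21.3 m/s, which is Beaufort 9 (strong gale, 20.8–24.4 m/s).

Beaufort force 9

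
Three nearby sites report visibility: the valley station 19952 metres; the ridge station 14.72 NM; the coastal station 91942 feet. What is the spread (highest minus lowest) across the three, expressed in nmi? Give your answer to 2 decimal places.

the valley station: 19952 m = 10.7732 nmi.
the coastal station: 91942 ft = 15.1317 nmi.
Spread: 15.1317 − 10.7732 = 4.36 nmi.

4.36 nmi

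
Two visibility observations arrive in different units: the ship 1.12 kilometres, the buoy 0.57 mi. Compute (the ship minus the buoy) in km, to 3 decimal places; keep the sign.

the buoy: 0.57 SM = 0.91733 km.
Difference: 1.12000 − 0.91733 = 0.203 km.

0.203 km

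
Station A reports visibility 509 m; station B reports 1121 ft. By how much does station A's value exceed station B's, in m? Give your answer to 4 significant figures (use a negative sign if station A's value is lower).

167.3 m

station B: 1121 ft = 341.681 m.
Difference: 509.000 − 341.681 = 167.3 m.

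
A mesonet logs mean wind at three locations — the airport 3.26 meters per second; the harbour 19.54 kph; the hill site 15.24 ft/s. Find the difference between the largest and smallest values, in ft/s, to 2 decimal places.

7.11 ft/s

the airport: 3.26 m/s = 10.6955 ft/s.
the harbour: 19.54 km/h = 17.8077 ft/s.
Spread: 17.8077 − 10.6955 = 7.11 ft/s.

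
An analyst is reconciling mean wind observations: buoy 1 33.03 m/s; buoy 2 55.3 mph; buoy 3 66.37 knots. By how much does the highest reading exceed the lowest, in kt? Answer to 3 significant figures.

buoy 1: 33.03 m/s = 64.205 kt.
buoy 2: 55.3 mph = 48.054 kt.
Spread: 66.370 − 48.054 = 18.3 kt.

18.3 kt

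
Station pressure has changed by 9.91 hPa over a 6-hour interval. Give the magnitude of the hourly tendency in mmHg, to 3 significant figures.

9.91 hPa / 6 h × 0.750062 mmHg/hPa = 1.24 mmHg/h.

1.24 mmHg per hour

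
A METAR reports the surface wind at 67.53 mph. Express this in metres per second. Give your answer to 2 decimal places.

30.19 m/s

1 mph = 0.44704 m/s, so 67.53 × 0.44704 = 30.19 m/s.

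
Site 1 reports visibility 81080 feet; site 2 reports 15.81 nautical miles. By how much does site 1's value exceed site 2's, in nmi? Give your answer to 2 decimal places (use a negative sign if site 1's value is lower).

-2.47 nmi

site 1: 81080 ft = 13.3441 nmi.
Difference: 13.3441 − 15.8100 = -2.47 nmi.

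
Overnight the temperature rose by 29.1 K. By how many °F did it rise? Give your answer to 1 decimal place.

For a temperature change the 32° offset cancels: Δ°F = 29.1 × 1.8 = 52.4 °F.

52.4 °F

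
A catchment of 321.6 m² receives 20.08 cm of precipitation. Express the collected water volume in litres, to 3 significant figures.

64600 litres

Depth: 20.08 cm × 10 = 200.8 mm.
1 mm over 1 m² is 1 L, so volume = 200.8 × 321.6 = 64577.28 L ≈ 64600 L.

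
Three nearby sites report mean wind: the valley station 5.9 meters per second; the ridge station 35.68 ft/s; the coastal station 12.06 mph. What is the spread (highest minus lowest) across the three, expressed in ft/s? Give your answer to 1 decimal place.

the valley station: 5.9 m/s = 19.357 ft/s.
the coastal station: 12.06 mph = 17.688 ft/s.
Spread: 35.680 − 17.688 = 18.0 ft/s.

18.0 ft/s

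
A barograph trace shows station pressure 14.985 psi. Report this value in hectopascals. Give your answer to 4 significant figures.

1033 hPa

1 psi = 68.9476 hPa, so 14.985 × 68.9476 = 1033 hPa.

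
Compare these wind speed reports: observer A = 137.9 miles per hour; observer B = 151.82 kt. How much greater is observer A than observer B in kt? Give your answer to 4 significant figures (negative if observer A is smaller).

-31.99 kt

observer A: 137.9 mph = 119.8318 kt.
Difference: 119.8318 − 151.8200 = -31.99 kt.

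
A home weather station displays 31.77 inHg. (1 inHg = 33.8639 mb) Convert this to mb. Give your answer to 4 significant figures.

1 inHg = 33.8639 mb, so 31.77 × 33.8639 = 1076 mb.

1076 mb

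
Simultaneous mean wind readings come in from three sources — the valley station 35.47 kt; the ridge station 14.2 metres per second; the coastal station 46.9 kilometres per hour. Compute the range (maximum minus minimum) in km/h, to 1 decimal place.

18.8 km/h

the valley station: 35.47 kt = 65.690 km/h.
the ridge station: 14.2 m/s = 51.120 km/h.
Spread: 65.690 − 46.900 = 18.8 km/h.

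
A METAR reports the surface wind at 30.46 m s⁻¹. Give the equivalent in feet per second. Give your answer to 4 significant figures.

99.93 ft/s

1 m/s = 3.28084 ft/s, so 30.46 × 3.28084 = 99.93 ft/s.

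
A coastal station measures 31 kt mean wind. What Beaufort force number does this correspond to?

31 kt lies in the Beaufort 7 band (near gale, 28–33 kt).

Beaufort force 7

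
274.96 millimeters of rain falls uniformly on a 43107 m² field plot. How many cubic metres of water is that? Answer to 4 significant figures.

1 mm over 1 m² is 1 L, so volume = 274.96 × 43107 = 11852701 L = 11850 m³.

11850 cubic metres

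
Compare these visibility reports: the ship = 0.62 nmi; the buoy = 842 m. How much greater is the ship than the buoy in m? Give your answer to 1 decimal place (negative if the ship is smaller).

the ship: 0.62 nmi = 1148.240 m.
Difference: 1148.240 − 842.000 = 306.2 m.

306.2 m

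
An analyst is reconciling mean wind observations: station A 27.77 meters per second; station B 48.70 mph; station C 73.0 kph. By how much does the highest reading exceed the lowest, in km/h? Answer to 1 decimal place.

station A: 27.77 m/s = 99.972 km/h.
station B: 48.70 mph = 78.375 km/h.
Spread: 99.972 − 73.000 = 27.0 km/h.

27.0 km/h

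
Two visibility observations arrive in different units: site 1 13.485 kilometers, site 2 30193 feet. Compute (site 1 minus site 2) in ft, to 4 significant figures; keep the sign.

site 1: 13.485 km = 44242.13 ft.
Difference: 44242.13 − 30193.00 = 14050 ft.

14050 ft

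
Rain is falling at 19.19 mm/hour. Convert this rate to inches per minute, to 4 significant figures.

19.19 mm/hour × 0.0393701 in/mm × 0.0166667 hour/minute = 0.01259 in/minute.

0.01259 in/minute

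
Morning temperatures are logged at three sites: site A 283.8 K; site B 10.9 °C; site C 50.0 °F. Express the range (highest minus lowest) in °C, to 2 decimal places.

0.90 °C

site A: 283.8 K = 10.650 °C.
site C: 50.0 °F = 10.000 °C.
Spread: 10.900 − 10.000 = 0.900 °C.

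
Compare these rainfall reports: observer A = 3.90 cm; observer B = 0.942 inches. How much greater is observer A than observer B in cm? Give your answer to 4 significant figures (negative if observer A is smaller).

1.507 cm

observer B: 0.942 in = 2.39268 cm.
Difference: 3.90000 − 2.39268 = 1.507 cm.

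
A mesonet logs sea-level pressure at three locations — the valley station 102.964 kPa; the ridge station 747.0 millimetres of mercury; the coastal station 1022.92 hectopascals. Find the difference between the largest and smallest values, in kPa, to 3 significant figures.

the ridge station: 747.0 mmHg = 99.5918 kPa.
the coastal station: 1022.92 hPa = 102.2920 kPa.
Spread: 102.9640 − 99.5918 = 3.37 kPa.

3.37 kPa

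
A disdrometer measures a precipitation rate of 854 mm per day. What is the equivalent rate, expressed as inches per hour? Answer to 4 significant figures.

854 mm/day × 0.0393701 in/mm × 0.0416667 day/hour = 1.401 in/hour.

1.401 in/hour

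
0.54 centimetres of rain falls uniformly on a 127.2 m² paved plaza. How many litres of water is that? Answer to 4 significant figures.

Depth: 0.54 cm × 10 = 5.4 mm.
1 mm over 1 m² is 1 L, so volume = 5.4 × 127.2 = 686.88 L ≈ 686.9 L.

686.9 litres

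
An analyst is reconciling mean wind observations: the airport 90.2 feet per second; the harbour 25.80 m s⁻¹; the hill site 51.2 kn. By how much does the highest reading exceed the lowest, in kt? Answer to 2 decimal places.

3.29 kt

the airport: 90.2 ft/s = 53.4420 kt.
the harbour: 25.80 m/s = 50.1512 kt.
Spread: 53.4420 − 50.1512 = 3.29 kt.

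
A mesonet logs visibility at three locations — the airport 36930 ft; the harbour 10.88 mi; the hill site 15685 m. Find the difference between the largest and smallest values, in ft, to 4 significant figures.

the harbour: 10.88 SM = 57446.40 ft.
the hill site: 15685 m = 51459.97 ft.
Spread: 57446.40 − 36930.00 = 20520 ft.

20520 ft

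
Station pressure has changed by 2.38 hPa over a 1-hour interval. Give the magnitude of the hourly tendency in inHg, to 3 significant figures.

0.0703 inHg per hour

2.38 hPa / 1 h × 0.02953 inHg/hPa = 0.0703 inHg/h.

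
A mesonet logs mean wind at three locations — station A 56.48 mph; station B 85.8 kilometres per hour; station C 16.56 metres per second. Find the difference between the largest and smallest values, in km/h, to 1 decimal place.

station A: 56.48 mph = 90.896 km/h.
station C: 16.56 m/s = 59.616 km/h.
Spread: 90.896 − 59.616 = 31.3 km/h.

31.3 km/h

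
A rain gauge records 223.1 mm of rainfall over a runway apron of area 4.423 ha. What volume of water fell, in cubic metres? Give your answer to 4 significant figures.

9868 cubic metres

Area: 4.423 ha = 44230 m².
1 mm over 1 m² is 1 L, so volume = 223.1 × 44230 = 9867713 L = 9868 m³.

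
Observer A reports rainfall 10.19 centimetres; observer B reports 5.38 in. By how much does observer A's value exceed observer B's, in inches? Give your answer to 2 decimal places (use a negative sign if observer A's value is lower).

-1.37 in

observer A: 10.19 cm = 4.0118 in.
Difference: 4.0118 − 5.3800 = -1.37 in.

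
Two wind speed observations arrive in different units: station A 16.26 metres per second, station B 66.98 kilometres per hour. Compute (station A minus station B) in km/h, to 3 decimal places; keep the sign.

station A: 16.26 m/s = 58.53600 km/h.
Difference: 58.53600 − 66.98000 = -8.444 km/h.

-8.444 km/h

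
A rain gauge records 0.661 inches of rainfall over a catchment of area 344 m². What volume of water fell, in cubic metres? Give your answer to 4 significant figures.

5.776 cubic metres

Depth: 0.661 in × 25.4 = 16.7894 mm.
1 mm over 1 m² is 1 L, so volume = 16.7894 × 344 = 5775.5536 L = 5.776 m³.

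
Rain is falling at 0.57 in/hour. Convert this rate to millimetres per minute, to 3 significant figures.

0.241 mm/minute

0.57 in/hour × 25.4 mm/in × 0.0166667 hour/minute = 0.241 mm/minute.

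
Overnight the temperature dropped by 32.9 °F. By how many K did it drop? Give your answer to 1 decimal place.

18.3 K

Converting a difference, only the 9/5 scale factor applies: ΔK = 32.9 × 0.5556 = 18.3 K.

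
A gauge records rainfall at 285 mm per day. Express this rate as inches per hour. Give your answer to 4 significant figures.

0.4675 in/hour

285 mm/day × 0.0393701 in/mm × 0.0416667 day/hour = 0.4675 in/hour.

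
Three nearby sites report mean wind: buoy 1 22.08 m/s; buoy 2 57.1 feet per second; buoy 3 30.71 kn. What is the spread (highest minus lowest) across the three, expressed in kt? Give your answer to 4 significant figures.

12.21 kt

buoy 1: 22.08 m/s = 42.9201 kt.
buoy 2: 57.1 ft/s = 33.8308 kt.
Spread: 42.9201 − 30.7100 = 12.21 kt.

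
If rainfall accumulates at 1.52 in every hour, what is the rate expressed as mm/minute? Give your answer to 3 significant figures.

1.52 in/hour × 25.4 mm/in × 0.0166667 hour/minute = 0.643 mm/minute.

0.643 mm/minute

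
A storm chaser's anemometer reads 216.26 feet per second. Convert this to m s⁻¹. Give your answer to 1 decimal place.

1 ft/s = 0.3048 m/s, so 216.26 × 0.3048 = 65.9 m/s.

65.9 m/s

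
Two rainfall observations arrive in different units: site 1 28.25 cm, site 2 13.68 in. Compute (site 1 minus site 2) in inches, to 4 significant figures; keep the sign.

-2.558 in

site 1: 28.25 cm = 11.12205 in.
Difference: 11.12205 − 13.68000 = -2.558 in.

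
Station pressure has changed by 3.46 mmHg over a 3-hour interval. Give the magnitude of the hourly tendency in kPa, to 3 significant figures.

3.46 mmHg / 3 h × 0.133322 kPa/mmHg = 0.154 kPa/h.

0.154 kPa per hour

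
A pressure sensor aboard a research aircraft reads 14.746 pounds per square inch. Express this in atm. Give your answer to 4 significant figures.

1.003 atm

1 psi = 0.068046 atm, so 14.746 × 0.068046 = 1.003 atm.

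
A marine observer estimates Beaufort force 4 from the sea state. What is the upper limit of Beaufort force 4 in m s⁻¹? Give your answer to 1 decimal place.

Beaufort 4 (moderate breeze) spans 5.5–7.9 m/s.

7.9 m/s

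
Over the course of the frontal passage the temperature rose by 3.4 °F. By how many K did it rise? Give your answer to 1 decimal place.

Converting a difference, only the 9/5 scale factor applies: ΔK = 3.4 × 0.5556 = 1.9 K.

1.9 K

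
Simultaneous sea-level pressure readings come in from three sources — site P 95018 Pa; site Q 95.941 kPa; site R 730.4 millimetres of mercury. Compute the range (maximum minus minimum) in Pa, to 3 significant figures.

site Q: 95.941 kPa = 95941.00 Pa.
site R: 730.4 mmHg = 97378.67 Pa.
Spread: 97378.67 − 95018.00 = 2360 Pa.

2360 Pa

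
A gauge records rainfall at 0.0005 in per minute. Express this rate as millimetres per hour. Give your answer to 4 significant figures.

0.7620 mm/hour

0.0005 in/minute × 25.4 mm/in × 60 minute/hour = 0.7620 mm/hour.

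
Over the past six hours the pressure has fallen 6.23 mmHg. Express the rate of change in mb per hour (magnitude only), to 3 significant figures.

6.23 mmHg / 6 h × 1.33322 mb/mmHg = 1.38 mb/h.

1.38 mb per hour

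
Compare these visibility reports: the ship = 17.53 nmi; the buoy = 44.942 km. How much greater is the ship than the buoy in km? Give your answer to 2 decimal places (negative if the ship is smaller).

-12.48 km

the ship: 17.53 nmi = 32.4656 km.
Difference: 32.4656 − 44.9420 = -12.48 km.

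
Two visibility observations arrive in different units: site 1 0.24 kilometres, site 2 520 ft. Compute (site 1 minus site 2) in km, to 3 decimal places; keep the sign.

site 2: 520 ft = 0.158496 km.
Difference: 0.240000 − 0.158496 = 0.082 km.

0.082 km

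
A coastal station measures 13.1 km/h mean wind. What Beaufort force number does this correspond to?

13.1 km/h = 3.6 m/s, which is Beaufort 3 (gentle breeze, 3.4–5.4 m/s).

Beaufort force 3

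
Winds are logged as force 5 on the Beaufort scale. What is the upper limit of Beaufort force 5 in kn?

Beaufort 5 (fresh breeze) spans 17–21 knots.

21 kt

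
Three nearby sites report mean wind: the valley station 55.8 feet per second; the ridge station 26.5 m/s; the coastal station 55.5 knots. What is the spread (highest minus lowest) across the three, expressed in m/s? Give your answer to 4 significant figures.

11.54 m/s

the valley station: 55.8 ft/s = 17.0078 m/s.
the coastal station: 55.5 kt = 28.5517 m/s.
Spread: 28.5517 − 17.0078 = 11.54 m/s.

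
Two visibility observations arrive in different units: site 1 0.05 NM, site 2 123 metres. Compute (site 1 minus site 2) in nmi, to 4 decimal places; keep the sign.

-0.0164 nmi

site 2: 123 m = 0.066415 nmi.
Difference: 0.050000 − 0.066415 = -0.0164 nmi.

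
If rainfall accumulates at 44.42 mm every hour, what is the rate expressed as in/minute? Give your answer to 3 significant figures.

44.42 mm/hour × 0.0393701 in/mm × 0.0166667 hour/minute = 0.0291 in/minute.

0.0291 in/minute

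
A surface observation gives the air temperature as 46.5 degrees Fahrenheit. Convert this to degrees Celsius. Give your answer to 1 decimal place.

°C = (°F − 32) × 5/9 = (46.5 − 32) / 1.8 = 8.1 °C.

8.1 °C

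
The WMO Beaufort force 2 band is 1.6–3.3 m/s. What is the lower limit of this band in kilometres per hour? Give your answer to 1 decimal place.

5.8 km/h

1.6–3.3 m/s × 3.6 = 5.8–11.9 km/h.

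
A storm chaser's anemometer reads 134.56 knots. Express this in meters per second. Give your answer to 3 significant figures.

1 kt = 0.514444 m/s, so 134.56 × 0.514444 = 69.2 m/s.

69.2 m/s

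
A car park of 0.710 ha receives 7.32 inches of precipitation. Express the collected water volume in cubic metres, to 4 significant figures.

Depth: 7.32 in × 25.4 = 185.928 mm.
Area: 0.710 ha = 7100 m².
1 mm over 1 m² is 1 L, so volume = 185.928 × 7100 = 1320088.8 L = 1320 m³.

1320 cubic metres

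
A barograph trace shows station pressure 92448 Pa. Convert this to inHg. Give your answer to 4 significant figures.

27.30 inHg

1 Pa = 0.0002953 inHg, so 92448 × 0.0002953 = 27.30 inHg.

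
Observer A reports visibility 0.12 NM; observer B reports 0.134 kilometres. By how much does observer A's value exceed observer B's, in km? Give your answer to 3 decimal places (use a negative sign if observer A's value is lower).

observer A: 0.12 nmi = 0.22224 km.
Difference: 0.22224 − 0.13400 = 0.088 km.

0.088 km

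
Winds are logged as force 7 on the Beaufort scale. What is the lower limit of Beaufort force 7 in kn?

Beaufort 7 (near gale) spans 28–33 knots.

28 kt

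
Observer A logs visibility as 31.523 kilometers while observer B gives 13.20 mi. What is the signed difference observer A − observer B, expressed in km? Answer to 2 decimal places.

observer B: 13.20 SM = 21.2433 km.
Difference: 31.5230 − 21.2433 = 10.28 km.

10.28 km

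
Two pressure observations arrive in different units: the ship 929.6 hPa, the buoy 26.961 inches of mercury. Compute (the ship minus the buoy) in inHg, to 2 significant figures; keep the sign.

the ship: 929.6 hPa = 27.4511 inHg.
Difference: 27.4511 − 26.9610 = 0.49 inHg.

0.49 inHg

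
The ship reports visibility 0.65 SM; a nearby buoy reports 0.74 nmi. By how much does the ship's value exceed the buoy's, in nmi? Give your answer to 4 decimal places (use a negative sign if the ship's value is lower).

-0.1752 nmi

the ship: 0.65 SM = 0.564835 nmi.
Difference: 0.564835 − 0.740000 = -0.1752 nmi.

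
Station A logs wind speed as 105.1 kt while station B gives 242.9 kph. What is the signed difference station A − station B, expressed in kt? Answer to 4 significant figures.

station B: 242.9 km/h = 131.1555 kt.
Difference: 105.1000 − 131.1555 = -26.06 kt.

-26.06 kt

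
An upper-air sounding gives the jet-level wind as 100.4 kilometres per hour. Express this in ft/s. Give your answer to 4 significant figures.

1 km/h = 0.911344 ft/s, so 100.4 × 0.911344 = 91.50 ft/s.

91.50 ft/s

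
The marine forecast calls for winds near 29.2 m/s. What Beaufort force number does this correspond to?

29.2 m/s lies in the Beaufort 11 band (violent storm, 28.5–32.6 m/s).

Beaufort force 11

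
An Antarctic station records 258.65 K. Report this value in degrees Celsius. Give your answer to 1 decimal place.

°C = 258.65 − 273.15 = -14.5 °C.

-14.5 °C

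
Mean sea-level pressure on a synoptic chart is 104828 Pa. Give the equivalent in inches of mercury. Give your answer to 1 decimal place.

1 Pa = 0.0002953 inHg, so 104828 × 0.0002953 = 31.0 inHg.

31.0 inHg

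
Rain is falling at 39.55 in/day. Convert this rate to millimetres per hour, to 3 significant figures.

41.9 mm/hour

39.55 in/day × 25.4 mm/in × 0.0416667 day/hour = 41.9 mm/hour.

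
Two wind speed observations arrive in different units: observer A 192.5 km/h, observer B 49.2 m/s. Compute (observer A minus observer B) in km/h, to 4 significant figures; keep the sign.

observer B: 49.2 m/s = 177.1200 km/h.
Difference: 192.5000 − 177.1200 = 15.38 km/h.

15.38 km/h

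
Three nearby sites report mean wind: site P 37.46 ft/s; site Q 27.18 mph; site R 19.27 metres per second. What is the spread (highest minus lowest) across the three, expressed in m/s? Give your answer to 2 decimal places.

site P: 37.46 ft/s = 11.4178 m/s.
site Q: 27.18 mph = 12.1505 m/s.
Spread: 19.2700 − 11.4178 = 7.85 m/s.

7.85 m/s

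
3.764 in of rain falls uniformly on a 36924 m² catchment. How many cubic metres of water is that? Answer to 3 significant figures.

Depth: 3.764 in × 25.4 = 95.6056 mm.
1 mm over 1 m² is 1 L, so volume = 95.6056 × 36924 = 3530141.2 L = 3530 m³.

3530 cubic metres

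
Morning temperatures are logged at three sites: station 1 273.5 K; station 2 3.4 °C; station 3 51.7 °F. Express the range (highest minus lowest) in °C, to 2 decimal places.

station 1: 273.5 K = 0.350 °C.
station 3: 51.7 °F = 10.944 °C.
Spread: 10.944 − 0.350 = 10.594 °C.

10.59 °C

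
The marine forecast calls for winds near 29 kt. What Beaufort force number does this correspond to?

Beaufort force 7

29 kt lies in the Beaufort 7 band (near gale, 28–33 kt).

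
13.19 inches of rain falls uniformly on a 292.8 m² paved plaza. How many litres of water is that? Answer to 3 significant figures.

98100 litres

Depth: 13.19 in × 25.4 = 335.026 mm.
1 mm over 1 m² is 1 L, so volume = 335.026 × 292.8 = 98095.613 L ≈ 98100 L.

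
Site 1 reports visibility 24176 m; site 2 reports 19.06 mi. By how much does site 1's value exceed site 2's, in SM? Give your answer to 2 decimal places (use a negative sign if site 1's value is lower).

site 1: 24176 m = 15.0223 SM.
Difference: 15.0223 − 19.0600 = -4.04 SM.

-4.04 SM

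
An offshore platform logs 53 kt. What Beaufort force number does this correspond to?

53 kt lies in the Beaufort 10 band (storm, 48–55 kt).

Beaufort force 10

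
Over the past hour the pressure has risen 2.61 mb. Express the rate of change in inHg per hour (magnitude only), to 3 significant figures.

2.61 mb / 1 h × 0.02953 inHg/mb = 0.0771 inHg/h.

0.0771 inHg per hour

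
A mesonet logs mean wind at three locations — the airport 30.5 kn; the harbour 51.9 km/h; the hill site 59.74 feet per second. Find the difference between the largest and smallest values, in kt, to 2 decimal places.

7.37 kt

the harbour: 51.9 km/h = 28.0238 kt.
the hill site: 59.74 ft/s = 35.3950 kt.
Spread: 35.3950 − 28.0238 = 7.37 kt.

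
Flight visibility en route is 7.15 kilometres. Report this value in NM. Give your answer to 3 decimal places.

1 km = 0.539957 nmi, so 7.15 × 0.539957 = 3.861 nmi.

3.861 nmi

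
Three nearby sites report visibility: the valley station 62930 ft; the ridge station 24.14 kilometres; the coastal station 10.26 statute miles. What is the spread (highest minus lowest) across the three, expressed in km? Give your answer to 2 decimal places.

the valley station: 62930 ft = 19.1811 km.
the coastal station: 10.26 SM = 16.5119 km.
Spread: 24.1400 − 16.5119 = 7.63 km.

7.63 km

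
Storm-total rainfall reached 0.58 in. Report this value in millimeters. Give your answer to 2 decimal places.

14.73 mm

1 in = 25.4 mm, so 0.58 × 25.4 = 14.73 mm.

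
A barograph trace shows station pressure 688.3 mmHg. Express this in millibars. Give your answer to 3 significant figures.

1 mmHg = 1.33322 mb, so 688.3 × 1.33322 = 918 mb.

918 mb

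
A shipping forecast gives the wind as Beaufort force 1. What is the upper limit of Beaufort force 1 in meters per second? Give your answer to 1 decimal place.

Beaufort 1 (light air) spans 0.3–1.5 m/s.

1.5 m/s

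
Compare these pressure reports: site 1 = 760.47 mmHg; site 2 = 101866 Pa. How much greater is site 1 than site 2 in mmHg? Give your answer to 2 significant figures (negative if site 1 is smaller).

site 2: 101866 Pa = 764.058 mmHg.
Difference: 760.470 − 764.058 = -3.6 mmHg.

-3.6 mmHg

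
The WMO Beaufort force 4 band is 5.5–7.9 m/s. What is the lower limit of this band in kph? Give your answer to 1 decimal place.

19.8 km/h

5.5–7.9 m/s × 3.6 = 19.8–28.4 km/h.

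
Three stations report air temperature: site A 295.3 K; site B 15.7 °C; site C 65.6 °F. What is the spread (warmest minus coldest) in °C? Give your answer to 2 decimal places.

site A: 295.3 K = 22.150 °C.
site C: 65.6 °F = 18.667 °C.
Spread: 22.150 − 15.700 = 6.450 °C.

6.45 °C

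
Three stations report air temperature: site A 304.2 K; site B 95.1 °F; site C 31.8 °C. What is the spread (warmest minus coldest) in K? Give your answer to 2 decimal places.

site A: 304.2 K = 31.050 °C.
site B: 95.1 °F = 35.056 °C.
Spread: 35.056 − 31.050 = 4.006 °C.

4.01 K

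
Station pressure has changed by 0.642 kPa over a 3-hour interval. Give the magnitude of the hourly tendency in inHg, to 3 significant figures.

0.0632 inHg per hour

0.642 kPa / 3 h × 0.2953 inHg/kPa = 0.0632 inHg/h.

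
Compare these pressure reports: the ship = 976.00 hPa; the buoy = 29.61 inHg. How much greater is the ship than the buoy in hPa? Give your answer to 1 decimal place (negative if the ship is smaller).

the buoy: 29.61 inHg = 1002.710 hPa.
Difference: 976.000 − 1002.710 = -26.7 hPa.

-26.7 hPa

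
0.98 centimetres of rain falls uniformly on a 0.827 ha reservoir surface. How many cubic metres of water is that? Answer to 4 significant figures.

81.05 cubic metres

Depth: 0.98 cm × 10 = 9.8 mm.
Area: 0.827 ha = 8270 m².
1 mm over 1 m² is 1 L, so volume = 9.8 × 8270 = 81046 L = 81.05 m³.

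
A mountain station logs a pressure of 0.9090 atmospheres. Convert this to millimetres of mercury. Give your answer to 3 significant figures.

691 mmHg

1 atm = 760 mmHg, so 0.9090 × 760 = 691 mmHg.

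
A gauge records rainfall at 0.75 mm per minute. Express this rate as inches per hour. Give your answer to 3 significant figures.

0.75 mm/minute × 0.0393701 in/mm × 60 minute/hour = 1.77 in/hour.

1.77 in/hour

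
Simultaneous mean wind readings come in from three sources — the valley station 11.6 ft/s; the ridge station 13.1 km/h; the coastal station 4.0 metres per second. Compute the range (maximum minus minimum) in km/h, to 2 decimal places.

1.67 km/h

the valley station: 11.6 ft/s = 12.7284 km/h.
the coastal station: 4.0 m/s = 14.4000 km/h.
Spread: 14.4000 − 12.7284 = 1.67 km/h.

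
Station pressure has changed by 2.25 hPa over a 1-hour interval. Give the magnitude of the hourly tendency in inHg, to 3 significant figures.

0.0664 inHg per hour

2.25 hPa / 1 h × 0.02953 inHg/hPa = 0.0664 inHg/h.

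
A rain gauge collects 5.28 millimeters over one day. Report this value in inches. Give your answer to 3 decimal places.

1 mm = 0.0393701 in, so 5.28 × 0.0393701 = 0.208 in.

0.208 in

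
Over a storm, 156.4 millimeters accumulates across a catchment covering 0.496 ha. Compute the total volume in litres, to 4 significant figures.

Area: 0.496 ha = 4960 m².
1 mm over 1 m² is 1 L, so volume = 156.4 × 4960 = 775744 L ≈ 775700 L.

775700 litres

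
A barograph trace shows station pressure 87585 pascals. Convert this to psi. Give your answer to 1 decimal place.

12.7 psi

1 Pa = 0.000145038 psi, so 87585 × 0.000145038 = 12.7 psi.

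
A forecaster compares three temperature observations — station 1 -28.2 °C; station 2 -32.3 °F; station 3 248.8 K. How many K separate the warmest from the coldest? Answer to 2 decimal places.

11.37 K

station 2: -32.3 °F = -35.722 °C.
station 3: 248.8 K = -24.350 °C.
Spread: (-24.350) − (-35.722) = 11.372 °C.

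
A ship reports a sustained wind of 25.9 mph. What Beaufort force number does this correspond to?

Beaufort force 6

25.9 mph = 11.6 m/s, which is Beaufort 6 (strong breeze, 10.8–13.8 m/s).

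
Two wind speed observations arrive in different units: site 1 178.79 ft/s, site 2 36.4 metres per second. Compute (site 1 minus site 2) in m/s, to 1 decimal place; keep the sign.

18.1 m/s

site 1: 178.79 ft/s = 54.495 m/s.
Difference: 54.495 − 36.400 = 18.1 m/s.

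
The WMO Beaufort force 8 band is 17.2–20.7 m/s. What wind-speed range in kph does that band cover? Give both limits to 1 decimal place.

17.2–20.7 m/s × 3.6 = 61.9–74.5 km/h.

61.9 to 74.5 km/h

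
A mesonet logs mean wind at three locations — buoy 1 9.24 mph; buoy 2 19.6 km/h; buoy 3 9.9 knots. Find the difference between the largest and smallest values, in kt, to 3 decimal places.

buoy 1: 9.24 mph = 8.02934 kt.
buoy 2: 19.6 km/h = 10.58315 kt.
Spread: 10.58315 − 8.02934 = 2.554 kt.

2.554 kt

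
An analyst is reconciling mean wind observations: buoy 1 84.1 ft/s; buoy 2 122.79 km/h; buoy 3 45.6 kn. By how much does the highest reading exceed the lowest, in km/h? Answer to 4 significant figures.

buoy 1: 84.1 ft/s = 92.2812 km/h.
buoy 3: 45.6 kt = 84.4512 km/h.
Spread: 122.7900 − 84.4512 = 38.34 km/h.

38.34 km/h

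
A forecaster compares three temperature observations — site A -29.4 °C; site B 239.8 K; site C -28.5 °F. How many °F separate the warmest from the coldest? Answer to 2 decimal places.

7.58 °F

site B: 239.8 K = -33.350 °C.
site C: -28.5 °F = -33.611 °C.
Spread: (-29.400) − (-33.611) = 4.211 °C = 7.58 °F.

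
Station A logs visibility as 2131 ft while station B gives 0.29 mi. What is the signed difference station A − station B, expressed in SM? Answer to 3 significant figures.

station A: 2131 ft = 0.40360 SM.
Difference: 0.40360 − 0.29000 = 0.114 SM.

0.114 SM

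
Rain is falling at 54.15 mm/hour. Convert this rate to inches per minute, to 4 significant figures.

54.15 mm/hour × 0.0393701 in/mm × 0.0166667 hour/minute = 0.03553 in/minute.

0.03553 in/minute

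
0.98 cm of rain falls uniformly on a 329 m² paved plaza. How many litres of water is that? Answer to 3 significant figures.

3220 litres

Depth: 0.98 cm × 10 = 9.8 mm.
1 mm over 1 m² is 1 L, so volume = 9.8 × 329 = 3224.2 L ≈ 3220 L.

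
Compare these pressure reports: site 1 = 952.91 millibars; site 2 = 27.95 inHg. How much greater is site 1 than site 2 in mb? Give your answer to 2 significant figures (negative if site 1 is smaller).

site 2: 27.95 inHg = 946.496 mb.
Difference: 952.910 − 946.496 = 6.4 mb.

6.4 mb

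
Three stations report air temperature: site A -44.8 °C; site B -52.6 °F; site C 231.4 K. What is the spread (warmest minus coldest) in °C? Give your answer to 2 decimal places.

5.25 °C

site B: -52.6 °F = -47.000 °C.
site C: 231.4 K = -41.750 °C.
Spread: (-41.750) − (-47.000) = 5.250 °C.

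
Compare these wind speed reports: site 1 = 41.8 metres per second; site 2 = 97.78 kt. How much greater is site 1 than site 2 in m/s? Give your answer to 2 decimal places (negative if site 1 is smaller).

-8.50 m/s

site 2: 97.78 kt = 50.3024 m/s.
Difference: 41.8000 − 50.3024 = -8.50 m/s.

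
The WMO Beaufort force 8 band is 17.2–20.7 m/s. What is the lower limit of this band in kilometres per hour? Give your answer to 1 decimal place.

61.9 km/h

17.2–20.7 m/s × 3.6 = 61.9–74.5 km/h.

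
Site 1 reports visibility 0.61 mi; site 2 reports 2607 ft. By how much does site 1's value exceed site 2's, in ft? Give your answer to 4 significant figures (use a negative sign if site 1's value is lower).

613.8 ft

site 1: 0.61 SM = 3220.800 ft.
Difference: 3220.800 − 2607.000 = 613.8 ft.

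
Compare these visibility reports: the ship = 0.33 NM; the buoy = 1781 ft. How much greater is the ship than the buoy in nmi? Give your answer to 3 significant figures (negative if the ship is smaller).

0.0369 nmi

the buoy: 1781 ft = 0.293115 nmi.
Difference: 0.330000 − 0.293115 = 0.0369 nmi.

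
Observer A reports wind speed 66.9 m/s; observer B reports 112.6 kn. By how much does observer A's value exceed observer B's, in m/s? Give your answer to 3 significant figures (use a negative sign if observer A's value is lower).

8.97 m/s

observer B: 112.6 kt = 57.9264 m/s.
Difference: 66.9000 − 57.9264 = 8.97 m/s.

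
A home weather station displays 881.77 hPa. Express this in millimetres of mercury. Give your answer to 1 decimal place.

1 hPa = 0.750062 mmHg, so 881.77 × 0.750062 = 661.4 mmHg.

661.4 mmHg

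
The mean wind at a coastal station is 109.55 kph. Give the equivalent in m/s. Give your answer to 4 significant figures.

30.43 m/s

1 km/h = 0.277778 m/s, so 109.55 × 0.277778 = 30.43 m/s.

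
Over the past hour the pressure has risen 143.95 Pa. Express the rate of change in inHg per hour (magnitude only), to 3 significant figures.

143.95 Pa / 1 h × 0.0002953 inHg/Pa = 0.0425 inHg/h.

0.0425 inHg per hour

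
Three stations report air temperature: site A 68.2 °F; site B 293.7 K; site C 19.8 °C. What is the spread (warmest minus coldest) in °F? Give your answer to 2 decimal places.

site A: 68.2 °F = 20.111 °C.
site B: 293.7 K = 20.550 °C.
Spread: 20.550 − 19.800 = 0.750 °C = 1.35 °F.

1.35 °F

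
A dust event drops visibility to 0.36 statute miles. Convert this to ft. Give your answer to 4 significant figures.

1901 ft

1 SM = 5280 ft, so 0.36 × 5280 = 1901 ft.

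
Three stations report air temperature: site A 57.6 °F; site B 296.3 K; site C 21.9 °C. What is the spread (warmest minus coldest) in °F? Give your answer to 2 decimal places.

16.07 °F

site A: 57.6 °F = 14.222 °C.
site B: 296.3 K = 23.150 °C.
Spread: 23.150 − 14.222 = 8.928 °C = 16.07 °F.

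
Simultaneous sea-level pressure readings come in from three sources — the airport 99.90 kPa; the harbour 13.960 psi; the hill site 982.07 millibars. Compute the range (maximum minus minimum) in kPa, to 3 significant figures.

3.65 kPa

the harbour: 13.960 psi = 96.2508 kPa.
the hill site: 982.07 mb = 98.2070 kPa.
Spread: 99.9000 − 96.2508 = 3.65 kPa.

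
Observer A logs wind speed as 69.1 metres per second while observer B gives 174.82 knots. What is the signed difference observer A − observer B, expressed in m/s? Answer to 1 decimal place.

-20.8 m/s

observer B: 174.82 kt = 89.935 m/s.
Difference: 69.100 − 89.935 = -20.8 m/s.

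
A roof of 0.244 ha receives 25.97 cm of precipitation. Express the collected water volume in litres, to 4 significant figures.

633700 litres

Depth: 25.97 cm × 10 = 259.7 mm.
Area: 0.244 ha = 2440 m².
1 mm over 1 m² is 1 L, so volume = 259.7 × 2440 = 633668 L ≈ 633700 L.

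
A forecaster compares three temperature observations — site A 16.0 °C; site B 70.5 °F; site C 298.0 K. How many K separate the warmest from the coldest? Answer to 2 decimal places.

8.85 K

site B: 70.5 °F = 21.389 °C.
site C: 298.0 K = 24.850 °C.
Spread: 24.850 − 16.000 = 8.850 °C.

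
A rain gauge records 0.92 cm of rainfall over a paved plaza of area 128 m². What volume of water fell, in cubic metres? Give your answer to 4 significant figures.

Depth: 0.92 cm × 10 = 9.2 mm.
1 mm over 1 m² is 1 L, so volume = 9.2 × 128 = 1177.6 L = 1.178 m³.

1.178 cubic metres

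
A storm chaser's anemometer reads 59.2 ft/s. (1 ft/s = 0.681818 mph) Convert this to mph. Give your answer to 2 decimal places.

40.36 mph

1 ft/s = 0.681818 mph, so 59.2 × 0.681818 = 40.36 mph.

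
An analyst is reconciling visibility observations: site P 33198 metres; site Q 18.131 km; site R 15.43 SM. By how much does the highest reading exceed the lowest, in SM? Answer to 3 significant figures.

9.36 SM

site P: 33198 m = 20.6283 SM.
site Q: 18.131 km = 11.2661 SM.
Spread: 20.6283 − 11.2661 = 9.36 SM.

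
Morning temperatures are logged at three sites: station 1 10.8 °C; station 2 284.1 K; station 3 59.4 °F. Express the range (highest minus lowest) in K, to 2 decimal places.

station 2: 284.1 K = 10.950 °C.
station 3: 59.4 °F = 15.222 °C.
Spread: 15.222 − 10.800 = 4.422 °C.

4.42 K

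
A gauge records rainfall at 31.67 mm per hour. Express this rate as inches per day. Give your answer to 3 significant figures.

31.67 mm/hour × 0.0393701 in/mm × 24 hour/day = 29.9 in/day.

29.9 in/day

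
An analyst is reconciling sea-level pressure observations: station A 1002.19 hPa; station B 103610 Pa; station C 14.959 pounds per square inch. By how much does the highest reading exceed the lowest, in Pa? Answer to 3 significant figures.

3390 Pa

station A: 1002.19 hPa = 100219.00 Pa.
station C: 14.959 psi = 103138.67 Pa.
Spread: 103610.00 − 100219.00 = 3390 Pa.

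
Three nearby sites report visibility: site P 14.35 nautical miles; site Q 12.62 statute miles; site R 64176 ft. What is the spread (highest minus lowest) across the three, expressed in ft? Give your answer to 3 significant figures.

23000 ft

site P: 14.35 nmi = 87192.26 ft.
site Q: 12.62 SM = 66633.60 ft.
Spread: 87192.26 − 64176.00 = 23000 ft.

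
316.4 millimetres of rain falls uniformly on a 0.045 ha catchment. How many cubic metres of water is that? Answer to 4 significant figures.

142.4 cubic metres

Area: 0.045 ha = 450 m².
1 mm over 1 m² is 1 L, so volume = 316.4 × 450 = 142380 L = 142.4 m³.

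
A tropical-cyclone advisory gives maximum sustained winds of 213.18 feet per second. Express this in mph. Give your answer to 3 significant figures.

1 ft/s = 0.681818 mph, so 213.18 × 0.681818 = 145 mph.

145 mph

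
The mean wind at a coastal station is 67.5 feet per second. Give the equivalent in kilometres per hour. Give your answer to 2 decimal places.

1 ft/s = 1.09728 km/h, so 67.5 × 1.09728 = 74.07 km/h.

74.07 km/h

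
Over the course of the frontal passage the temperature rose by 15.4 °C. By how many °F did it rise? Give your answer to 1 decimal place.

27.7 °F

Converting a difference, only the 9/5 scale factor applies: Δ°F = 15.4 × 1.8 = 27.7 °F.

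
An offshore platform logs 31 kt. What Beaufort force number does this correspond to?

31 kt lies in the Beaufort 7 band (near gale, 28–33 kt).

Beaufort force 7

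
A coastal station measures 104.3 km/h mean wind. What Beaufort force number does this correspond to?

104.3 km/h = 29.0 m/s, which is Beaufort 11 (violent storm, 28.5–32.6 m/s).

Beaufort force 11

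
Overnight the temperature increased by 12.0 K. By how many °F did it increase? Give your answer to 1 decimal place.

21.6 °F

Converting a difference, only the 9/5 scale factor applies: Δ°F = 12.0 × 1.8 = 21.6 °F.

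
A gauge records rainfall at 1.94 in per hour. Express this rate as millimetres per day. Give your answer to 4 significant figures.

1183 mm/day

1.94 in/hour × 25.4 mm/in × 24 hour/day = 1183 mm/day.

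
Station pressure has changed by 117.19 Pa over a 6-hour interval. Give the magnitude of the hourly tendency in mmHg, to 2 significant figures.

117.19 Pa / 6 h × 0.00750062 mmHg/Pa = 0.15 mmHg/h.

0.15 mmHg per hour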